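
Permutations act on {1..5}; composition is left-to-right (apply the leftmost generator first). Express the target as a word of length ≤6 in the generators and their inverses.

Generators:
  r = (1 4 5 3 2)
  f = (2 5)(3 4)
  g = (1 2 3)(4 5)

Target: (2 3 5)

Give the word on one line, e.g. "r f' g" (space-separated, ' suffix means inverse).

  after r': (1 2 3 5 4)
  after f': (1 5 3 2 4)
  after g: (1 4 2 5)
  after f': (1 3 4 5)
  after g: (2 3 5)

r' f' g f' g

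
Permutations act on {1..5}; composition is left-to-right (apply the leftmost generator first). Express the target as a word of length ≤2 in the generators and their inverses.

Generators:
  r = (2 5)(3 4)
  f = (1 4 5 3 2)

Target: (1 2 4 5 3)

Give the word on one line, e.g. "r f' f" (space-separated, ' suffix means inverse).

r' f'

  after r': (2 5)(3 4)
  after f': (1 2 4 5 3)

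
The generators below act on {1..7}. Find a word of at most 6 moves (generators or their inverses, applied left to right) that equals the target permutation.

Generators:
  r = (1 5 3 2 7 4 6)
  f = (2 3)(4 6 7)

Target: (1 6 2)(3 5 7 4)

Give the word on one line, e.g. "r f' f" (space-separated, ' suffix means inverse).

f' r' r' f' f'

  after f': (2 3)(4 7 6)
  after r': (1 6 7 4 2 5)
  after r': (1 4 3 5 6 2)
  after f': (1 7 6 3 5 4 2)
  after f': (1 6 2)(3 5 7 4)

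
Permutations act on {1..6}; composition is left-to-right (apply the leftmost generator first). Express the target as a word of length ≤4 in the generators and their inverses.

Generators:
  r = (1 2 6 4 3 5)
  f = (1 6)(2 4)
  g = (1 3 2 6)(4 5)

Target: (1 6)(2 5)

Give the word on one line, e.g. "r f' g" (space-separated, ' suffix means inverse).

r f r'

  after r: (1 2 6 4 3 5)
  after f: (1 4 3 5 6 2)
  after r': (1 6)(2 5)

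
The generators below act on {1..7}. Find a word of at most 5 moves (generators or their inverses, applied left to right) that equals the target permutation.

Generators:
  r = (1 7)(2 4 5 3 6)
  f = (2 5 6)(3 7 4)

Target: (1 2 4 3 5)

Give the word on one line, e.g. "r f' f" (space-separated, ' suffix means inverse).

  after f': (2 6 5)(3 4 7)
  after r: (1 7 6 3 5 4)
  after f': (1 3 2 6 4)(5 7)
  after r': (1 5)(2 3 6)(4 7)
  after f': (1 2 4 3 5)

f' r f' r' f'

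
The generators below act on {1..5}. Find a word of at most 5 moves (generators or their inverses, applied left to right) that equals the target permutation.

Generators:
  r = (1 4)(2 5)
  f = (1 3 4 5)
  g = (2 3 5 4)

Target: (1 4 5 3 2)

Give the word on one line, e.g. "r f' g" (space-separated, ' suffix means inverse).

r g' f' r' r'

  after r: (1 4)(2 5)
  after g': (1 5 4)(2 3)
  after f': (1 4 5 3 2)
  after r': (2 4)(3 5)
  after r': (1 4 5 3 2)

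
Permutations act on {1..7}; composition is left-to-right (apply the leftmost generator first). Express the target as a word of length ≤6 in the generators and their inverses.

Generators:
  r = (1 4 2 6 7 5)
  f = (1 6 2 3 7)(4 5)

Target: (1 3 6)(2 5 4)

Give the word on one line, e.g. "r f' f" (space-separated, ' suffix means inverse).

f' r' r' f

  after f': (1 7 3 2 6)(4 5)
  after r': (1 6 5)(3 4 7)
  after r': (1 2 4 6 7 3)
  after f: (1 3 6)(2 5 4)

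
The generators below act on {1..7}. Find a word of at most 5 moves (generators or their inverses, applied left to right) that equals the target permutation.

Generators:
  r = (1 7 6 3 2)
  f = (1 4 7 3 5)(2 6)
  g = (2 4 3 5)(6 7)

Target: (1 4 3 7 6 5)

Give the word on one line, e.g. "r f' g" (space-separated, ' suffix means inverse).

g' r g' f g

  after g': (2 5 3 4)(6 7)
  after r: (1 7 3 4)(2 5)
  after g': (1 6 7 4)(2 3)
  after f: (1 2 5)(3 6)
  after g: (1 4 3 7 6 5)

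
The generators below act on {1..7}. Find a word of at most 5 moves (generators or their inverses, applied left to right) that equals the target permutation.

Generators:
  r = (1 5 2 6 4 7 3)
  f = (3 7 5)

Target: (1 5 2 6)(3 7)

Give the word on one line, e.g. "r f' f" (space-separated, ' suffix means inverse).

  after r: (1 5 2 6 4 7 3)
  after r: (1 2 4 3 5 6 7)
  after f: (1 2 4 7)(5 6)
  after r': (1 5 2 6)(3 7)

r r f r'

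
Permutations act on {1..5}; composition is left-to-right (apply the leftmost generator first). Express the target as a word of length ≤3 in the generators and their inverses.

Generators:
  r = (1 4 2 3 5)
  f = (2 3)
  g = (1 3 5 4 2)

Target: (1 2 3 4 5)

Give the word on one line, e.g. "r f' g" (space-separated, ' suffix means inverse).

  after r': (1 5 3 2 4)
  after g: (1 4 3)
  after r: (1 2 3 4 5)

r' g r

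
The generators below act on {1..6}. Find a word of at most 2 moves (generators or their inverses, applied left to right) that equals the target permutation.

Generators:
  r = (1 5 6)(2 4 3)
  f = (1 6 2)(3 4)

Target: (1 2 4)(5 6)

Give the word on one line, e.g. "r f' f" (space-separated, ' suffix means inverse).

r' f

  after r': (1 6 5)(2 3 4)
  after f: (1 2 4)(5 6)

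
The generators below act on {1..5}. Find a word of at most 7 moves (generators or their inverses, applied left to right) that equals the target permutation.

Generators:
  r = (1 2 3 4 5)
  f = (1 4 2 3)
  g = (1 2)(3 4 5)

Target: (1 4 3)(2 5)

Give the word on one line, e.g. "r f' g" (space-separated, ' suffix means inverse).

  after r: (1 2 3 4 5)
  after f': (1 4 5 3)
  after f': (2 4 5)
  after r': (1 5)(2 3)
  after g': (1 4 3)(2 5)

r f' f' r' g'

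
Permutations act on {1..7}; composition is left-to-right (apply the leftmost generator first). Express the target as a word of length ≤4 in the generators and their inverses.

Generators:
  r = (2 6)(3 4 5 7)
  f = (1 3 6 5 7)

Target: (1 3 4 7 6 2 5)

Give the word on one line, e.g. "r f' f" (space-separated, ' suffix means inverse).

r f

  after r: (2 6)(3 4 5 7)
  after f: (1 3 4 7 6 2 5)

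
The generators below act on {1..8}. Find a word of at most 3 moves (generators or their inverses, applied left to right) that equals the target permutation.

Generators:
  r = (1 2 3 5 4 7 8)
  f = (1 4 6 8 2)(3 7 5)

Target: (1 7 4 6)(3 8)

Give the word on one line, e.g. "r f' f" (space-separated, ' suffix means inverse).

  after f: (1 4 6 8 2)(3 7 5)
  after r: (1 7 4 6)(3 8)

f r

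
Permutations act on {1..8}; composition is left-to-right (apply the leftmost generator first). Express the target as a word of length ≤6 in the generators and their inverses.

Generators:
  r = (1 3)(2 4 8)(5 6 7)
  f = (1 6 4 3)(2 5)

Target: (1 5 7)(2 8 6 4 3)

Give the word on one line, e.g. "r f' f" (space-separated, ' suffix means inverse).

  after f': (1 3 4 6)(2 5)
  after f': (1 4)(3 6)
  after r: (1 8 2 4 3 7 5 6)
  after r: (1 2 8 4)(3 5 7 6)
  after f': (1 5 7)(2 8 6 4 3)

f' f' r r f'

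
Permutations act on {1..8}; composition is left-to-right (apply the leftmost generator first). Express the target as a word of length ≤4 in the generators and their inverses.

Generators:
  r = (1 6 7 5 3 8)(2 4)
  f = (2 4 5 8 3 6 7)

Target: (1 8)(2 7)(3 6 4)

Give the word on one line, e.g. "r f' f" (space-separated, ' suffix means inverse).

  after f: (2 4 5 8 3 6 7)
  after f: (2 5 3 7 4 8 6)
  after r': (1 8)(2 7)(3 6 4)

f f r'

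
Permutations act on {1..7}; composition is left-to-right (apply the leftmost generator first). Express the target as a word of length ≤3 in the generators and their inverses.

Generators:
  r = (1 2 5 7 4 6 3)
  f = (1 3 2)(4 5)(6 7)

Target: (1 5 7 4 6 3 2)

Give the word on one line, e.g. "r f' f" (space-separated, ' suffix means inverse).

f f r

  after f: (1 3 2)(4 5)(6 7)
  after f: (1 2 3)
  after r: (1 5 7 4 6 3 2)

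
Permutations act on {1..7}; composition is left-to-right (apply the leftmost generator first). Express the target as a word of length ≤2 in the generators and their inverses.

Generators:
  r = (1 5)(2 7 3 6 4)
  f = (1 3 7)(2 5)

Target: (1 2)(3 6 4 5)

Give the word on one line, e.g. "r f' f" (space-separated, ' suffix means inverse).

r f

  after r: (1 5)(2 7 3 6 4)
  after f: (1 2)(3 6 4 5)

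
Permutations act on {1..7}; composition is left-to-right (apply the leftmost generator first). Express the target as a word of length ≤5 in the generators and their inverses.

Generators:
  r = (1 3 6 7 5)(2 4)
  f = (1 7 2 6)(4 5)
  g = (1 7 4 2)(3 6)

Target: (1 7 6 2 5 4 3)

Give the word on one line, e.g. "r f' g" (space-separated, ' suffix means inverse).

  after r': (1 5 7 6 3)(2 4)
  after f': (1 4 7 2 5)(3 6)
  after r': (1 2 7 4 6)
  after g: (2 4 3 6 7)
  after f: (1 7 6 2 5 4 3)

r' f' r' g f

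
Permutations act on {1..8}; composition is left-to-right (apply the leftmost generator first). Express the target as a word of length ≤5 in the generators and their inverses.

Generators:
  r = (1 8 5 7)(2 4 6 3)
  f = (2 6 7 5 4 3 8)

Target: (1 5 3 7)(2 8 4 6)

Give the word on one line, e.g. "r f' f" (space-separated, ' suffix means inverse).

  after r': (1 7 5 8)(2 3 6 4)
  after f': (1 6 5 3 2 4 8)
  after r: (1 3 4 5 2 6 7)
  after f': (1 4 7)(3 5 8)
  after f': (1 5 3 7)(2 8 4 6)

r' f' r f' f'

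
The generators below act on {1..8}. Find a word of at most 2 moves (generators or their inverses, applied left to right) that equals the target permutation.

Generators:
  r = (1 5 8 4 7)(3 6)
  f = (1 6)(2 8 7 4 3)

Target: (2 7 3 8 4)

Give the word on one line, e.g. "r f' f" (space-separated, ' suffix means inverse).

f f

  after f: (1 6)(2 8 7 4 3)
  after f: (2 7 3 8 4)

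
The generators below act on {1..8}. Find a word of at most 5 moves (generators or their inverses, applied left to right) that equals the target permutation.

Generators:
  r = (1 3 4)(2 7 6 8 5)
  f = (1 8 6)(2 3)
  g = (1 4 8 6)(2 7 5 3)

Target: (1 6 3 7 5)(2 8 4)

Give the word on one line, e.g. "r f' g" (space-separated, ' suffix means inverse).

  after g': (1 6 8 4)(2 3 5 7)
  after r: (1 8)(2 4 3)(5 6)
  after g: (1 6 3 7 5)(2 8 4)

g' r g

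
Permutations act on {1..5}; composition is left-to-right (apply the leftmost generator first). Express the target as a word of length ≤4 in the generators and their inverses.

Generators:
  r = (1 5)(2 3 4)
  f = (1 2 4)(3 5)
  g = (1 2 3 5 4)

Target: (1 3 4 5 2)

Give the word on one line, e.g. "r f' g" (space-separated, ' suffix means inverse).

r' f

  after r': (1 5)(2 4 3)
  after f: (1 3 4 5 2)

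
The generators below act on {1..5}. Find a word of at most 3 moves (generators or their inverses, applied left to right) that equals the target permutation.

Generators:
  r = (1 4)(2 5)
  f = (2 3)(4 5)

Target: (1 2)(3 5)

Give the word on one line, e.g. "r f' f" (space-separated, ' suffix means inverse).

  after r': (1 4)(2 5)
  after f: (1 5 3 2 4)
  after r: (1 2)(3 5)

r' f r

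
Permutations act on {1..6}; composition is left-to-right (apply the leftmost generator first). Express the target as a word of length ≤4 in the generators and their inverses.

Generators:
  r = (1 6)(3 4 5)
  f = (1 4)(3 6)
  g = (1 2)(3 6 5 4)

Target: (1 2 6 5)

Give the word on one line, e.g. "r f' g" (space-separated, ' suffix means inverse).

g' r'

  after g': (1 2)(3 4 5 6)
  after r': (1 2 6 5)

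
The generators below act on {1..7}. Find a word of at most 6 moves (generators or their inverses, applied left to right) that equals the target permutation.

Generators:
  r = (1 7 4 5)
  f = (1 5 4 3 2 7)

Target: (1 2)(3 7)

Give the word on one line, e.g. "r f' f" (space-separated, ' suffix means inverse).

  after f': (1 7 2 3 4 5)
  after f': (1 2 4)(3 5 7)
  after r: (1 2 5 4 7 3)
  after r: (1 2)(3 7)

f' f' r r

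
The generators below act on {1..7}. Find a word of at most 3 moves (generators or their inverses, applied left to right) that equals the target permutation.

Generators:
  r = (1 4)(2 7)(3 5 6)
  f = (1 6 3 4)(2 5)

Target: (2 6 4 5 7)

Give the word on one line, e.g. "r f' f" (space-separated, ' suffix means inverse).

  after f': (1 4 3 6)(2 5)
  after r: (2 6 4 5 7)

f' r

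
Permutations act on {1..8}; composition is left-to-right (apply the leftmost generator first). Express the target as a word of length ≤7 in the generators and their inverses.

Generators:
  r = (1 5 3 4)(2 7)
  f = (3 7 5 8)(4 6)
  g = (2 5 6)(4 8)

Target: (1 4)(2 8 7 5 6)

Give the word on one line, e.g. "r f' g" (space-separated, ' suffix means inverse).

  after g: (2 5 6)(4 8)
  after g: (2 6 5)
  after f': (2 4 6 7 3 8 5)
  after g': (2 8)(3 4 5 6 7)
  after r': (1 4)(2 8 7 5 6)

g g f' g' r'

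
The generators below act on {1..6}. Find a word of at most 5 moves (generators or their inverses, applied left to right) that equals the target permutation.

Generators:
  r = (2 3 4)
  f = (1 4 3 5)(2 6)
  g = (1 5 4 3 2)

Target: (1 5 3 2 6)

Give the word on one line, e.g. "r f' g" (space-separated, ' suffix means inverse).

  after g': (1 2 3 4 5)
  after r': (1 4 5)
  after f': (2 6)(3 4)
  after g: (1 5 4 2 6)
  after r': (1 5 3 2 6)

g' r' f' g r'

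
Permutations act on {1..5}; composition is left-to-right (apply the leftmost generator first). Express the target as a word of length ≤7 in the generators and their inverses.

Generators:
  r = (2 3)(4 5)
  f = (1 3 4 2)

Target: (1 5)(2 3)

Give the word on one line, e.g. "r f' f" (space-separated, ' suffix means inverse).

f f r' f f

  after f: (1 3 4 2)
  after f: (1 4)(2 3)
  after r': (1 5 4)
  after f: (1 5 2)(3 4)
  after f: (1 5)(2 3)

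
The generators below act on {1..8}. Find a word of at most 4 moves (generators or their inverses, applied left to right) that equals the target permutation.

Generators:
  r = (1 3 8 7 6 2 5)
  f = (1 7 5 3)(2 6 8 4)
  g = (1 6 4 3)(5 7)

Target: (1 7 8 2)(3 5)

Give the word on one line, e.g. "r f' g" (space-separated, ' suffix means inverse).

f' g f

  after f': (1 3 5 7)(2 4 8 6)
  after g: (2 3 7 6)(4 8)
  after f: (1 7 8 2)(3 5)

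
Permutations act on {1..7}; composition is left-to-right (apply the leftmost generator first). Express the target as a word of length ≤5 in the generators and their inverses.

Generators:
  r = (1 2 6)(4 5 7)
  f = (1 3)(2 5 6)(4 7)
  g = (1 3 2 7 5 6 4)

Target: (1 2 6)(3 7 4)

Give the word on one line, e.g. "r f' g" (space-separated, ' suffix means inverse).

  after g: (1 3 2 7 5 6 4)
  after g: (1 2 5 4 3 7 6)
  after g: (1 7 4 2 6 3 5)
  after r': (1 5 6 3 4)
  after f': (1 2 6)(3 7 4)

g g g r' f'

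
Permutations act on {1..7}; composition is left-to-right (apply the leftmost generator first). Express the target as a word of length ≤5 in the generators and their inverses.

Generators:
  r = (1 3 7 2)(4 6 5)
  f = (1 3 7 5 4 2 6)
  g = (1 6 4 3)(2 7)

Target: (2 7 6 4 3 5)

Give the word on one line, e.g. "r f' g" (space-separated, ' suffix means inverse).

g f' r

  after g: (1 6 4 3)(2 7)
  after f': (1 2 3 6 5 7 4)
  after r: (2 7 6 4 3 5)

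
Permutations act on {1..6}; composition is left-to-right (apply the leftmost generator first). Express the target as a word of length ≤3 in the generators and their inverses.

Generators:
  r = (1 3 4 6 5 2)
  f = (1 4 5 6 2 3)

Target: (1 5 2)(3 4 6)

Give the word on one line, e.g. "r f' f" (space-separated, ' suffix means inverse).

f f

  after f: (1 4 5 6 2 3)
  after f: (1 5 2)(3 4 6)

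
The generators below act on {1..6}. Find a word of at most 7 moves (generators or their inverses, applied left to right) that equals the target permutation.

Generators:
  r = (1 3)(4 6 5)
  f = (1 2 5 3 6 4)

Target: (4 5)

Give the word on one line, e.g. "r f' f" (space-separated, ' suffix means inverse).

f r' r' r' f'

  after f: (1 2 5 3 6 4)
  after r': (1 2 6 5)(3 4)
  after r': (1 2 4)(3 5)
  after r': (1 2 5)(3 6 4)
  after f': (4 5)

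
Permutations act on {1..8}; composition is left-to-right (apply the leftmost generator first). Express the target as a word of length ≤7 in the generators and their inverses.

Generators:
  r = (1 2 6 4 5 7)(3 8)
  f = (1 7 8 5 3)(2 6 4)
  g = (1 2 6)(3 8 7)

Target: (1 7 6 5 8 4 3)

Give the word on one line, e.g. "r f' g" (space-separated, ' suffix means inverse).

f' g f g' r

  after f': (1 3 5 8 7)(2 4 6)
  after g: (1 8 3 5 7 2 4)
  after f: (1 5 8)(4 7 6)
  after g': (1 5 3 7 2)(4 8 6)
  after r: (1 7 6 5 8 4 3)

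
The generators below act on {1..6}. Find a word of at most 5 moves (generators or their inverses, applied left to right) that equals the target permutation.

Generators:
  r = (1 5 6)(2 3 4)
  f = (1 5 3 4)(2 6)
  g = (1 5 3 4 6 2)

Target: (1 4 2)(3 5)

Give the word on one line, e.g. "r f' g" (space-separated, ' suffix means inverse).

  after r: (1 5 6)(2 3 4)
  after g': (2 5 4 6)
  after f': (1 4 2)(3 5)

r g' f'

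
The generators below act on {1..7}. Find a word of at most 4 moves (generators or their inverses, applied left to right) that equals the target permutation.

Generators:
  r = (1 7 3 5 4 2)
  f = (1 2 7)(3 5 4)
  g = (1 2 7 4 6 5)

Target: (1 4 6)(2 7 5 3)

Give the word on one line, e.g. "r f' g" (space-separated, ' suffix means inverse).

  after g: (1 2 7 4 6 5)
  after r': (1 4 6 3 7 5 2)
  after r': (1 5 4 6 7 3)
  after f: (1 4 6)(2 7 5 3)

g r' r' f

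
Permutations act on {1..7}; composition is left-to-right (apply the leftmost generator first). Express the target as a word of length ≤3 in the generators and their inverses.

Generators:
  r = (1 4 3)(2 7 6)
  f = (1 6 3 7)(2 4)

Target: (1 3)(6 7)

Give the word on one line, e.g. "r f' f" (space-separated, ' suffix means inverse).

f f

  after f: (1 6 3 7)(2 4)
  after f: (1 3)(6 7)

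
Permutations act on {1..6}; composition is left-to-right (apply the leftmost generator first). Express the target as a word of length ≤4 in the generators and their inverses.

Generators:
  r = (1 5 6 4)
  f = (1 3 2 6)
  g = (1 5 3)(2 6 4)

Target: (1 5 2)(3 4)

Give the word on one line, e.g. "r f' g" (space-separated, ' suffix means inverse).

  after f': (1 6 2 3)
  after r: (1 4)(2 3 5 6)
  after g': (1 6 4 3)(2 5)
  after r': (1 5 2)(3 4)

f' r g' r'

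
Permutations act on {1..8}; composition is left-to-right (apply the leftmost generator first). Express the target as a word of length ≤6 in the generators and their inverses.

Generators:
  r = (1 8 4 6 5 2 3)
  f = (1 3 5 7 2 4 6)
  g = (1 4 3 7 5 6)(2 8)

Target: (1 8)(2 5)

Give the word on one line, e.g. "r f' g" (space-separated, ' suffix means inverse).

f' r r g

  after f': (1 6 4 2 7 5 3)
  after r: (1 5)(2 7)(3 8 4)
  after r: (1 2 7 3 4)(5 8 6)
  after g: (1 8)(2 5)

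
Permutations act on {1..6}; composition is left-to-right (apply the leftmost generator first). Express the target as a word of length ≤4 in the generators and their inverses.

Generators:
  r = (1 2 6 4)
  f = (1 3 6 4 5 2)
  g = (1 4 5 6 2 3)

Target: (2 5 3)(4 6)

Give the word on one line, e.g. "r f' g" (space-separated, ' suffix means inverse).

  after r: (1 2 6 4)
  after g: (1 3)(5 6)
  after f': (2 5 3)(4 6)

r g f'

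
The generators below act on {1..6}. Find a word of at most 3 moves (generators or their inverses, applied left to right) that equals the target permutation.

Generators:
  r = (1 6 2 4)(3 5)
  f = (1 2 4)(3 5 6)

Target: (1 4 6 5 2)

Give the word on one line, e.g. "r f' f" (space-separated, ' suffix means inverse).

  after f': (1 4 2)(3 6 5)
  after f': (1 2 4)(3 5 6)
  after r: (1 4 6 5 2)

f' f' r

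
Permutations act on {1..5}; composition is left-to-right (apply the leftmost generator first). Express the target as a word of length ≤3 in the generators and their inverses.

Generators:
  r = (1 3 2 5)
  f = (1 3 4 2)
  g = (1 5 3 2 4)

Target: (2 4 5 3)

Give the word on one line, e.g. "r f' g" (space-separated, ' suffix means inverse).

  after r': (1 5 2 3)
  after f: (1 5)(2 4)
  after r: (2 4 5 3)

r' f r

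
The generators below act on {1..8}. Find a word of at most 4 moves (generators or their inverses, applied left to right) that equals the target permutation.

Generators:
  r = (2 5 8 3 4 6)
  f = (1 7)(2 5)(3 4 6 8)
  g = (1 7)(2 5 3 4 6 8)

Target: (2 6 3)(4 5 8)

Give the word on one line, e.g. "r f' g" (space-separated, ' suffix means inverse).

  after g': (1 7)(2 8 6 4 3 5)
  after g': (2 6 3)(4 5 8)

g' g'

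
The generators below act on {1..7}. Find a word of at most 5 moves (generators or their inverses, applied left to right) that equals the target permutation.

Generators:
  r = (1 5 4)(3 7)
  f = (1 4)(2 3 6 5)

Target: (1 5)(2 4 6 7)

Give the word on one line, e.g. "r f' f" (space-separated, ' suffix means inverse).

r' f' r

  after r': (1 4 5)(3 7)
  after f': (2 5 4 6 3 7)
  after r: (1 5)(2 4 6 7)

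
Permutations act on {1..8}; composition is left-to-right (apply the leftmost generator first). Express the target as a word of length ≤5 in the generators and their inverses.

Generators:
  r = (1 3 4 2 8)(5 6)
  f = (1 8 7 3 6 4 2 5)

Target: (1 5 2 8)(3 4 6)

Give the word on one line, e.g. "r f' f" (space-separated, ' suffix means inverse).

f' r' f' r' f'

  after f': (1 5 2 4 6 3 7 8)
  after r': (1 6)(2 3 7)(4 5)
  after f': (1 3 8)(2 7 4)(5 6)
  after r': (2 7 3)
  after f': (1 5 2 8)(3 4 6)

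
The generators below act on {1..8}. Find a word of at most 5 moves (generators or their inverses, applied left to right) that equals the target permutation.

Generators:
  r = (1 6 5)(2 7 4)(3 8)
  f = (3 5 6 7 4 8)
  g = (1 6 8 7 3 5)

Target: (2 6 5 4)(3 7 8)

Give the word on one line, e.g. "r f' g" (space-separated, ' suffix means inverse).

g' r f'

  after g': (1 5 3 7 8 6)
  after r: (2 7 3 4)(5 8)
  after f': (2 6 5 4)(3 7 8)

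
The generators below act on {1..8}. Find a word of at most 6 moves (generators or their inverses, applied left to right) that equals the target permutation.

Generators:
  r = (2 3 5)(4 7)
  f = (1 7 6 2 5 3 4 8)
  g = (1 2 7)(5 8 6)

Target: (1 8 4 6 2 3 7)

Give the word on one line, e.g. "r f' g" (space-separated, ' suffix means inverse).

g f g r'

  after g: (1 2 7)(5 8 6)
  after f: (1 5)(2 6 3 4 8)
  after g: (1 8 7)(2 5)(3 4 6)
  after r': (1 8 4 6 2 3 7)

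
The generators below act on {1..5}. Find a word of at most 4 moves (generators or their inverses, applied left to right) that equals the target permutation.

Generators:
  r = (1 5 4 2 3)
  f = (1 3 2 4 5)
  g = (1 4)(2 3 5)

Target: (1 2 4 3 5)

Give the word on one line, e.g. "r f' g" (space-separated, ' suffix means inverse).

r' g g

  after r': (1 3 2 4 5)
  after g: (1 5 4 2)
  after g: (1 2 4 3 5)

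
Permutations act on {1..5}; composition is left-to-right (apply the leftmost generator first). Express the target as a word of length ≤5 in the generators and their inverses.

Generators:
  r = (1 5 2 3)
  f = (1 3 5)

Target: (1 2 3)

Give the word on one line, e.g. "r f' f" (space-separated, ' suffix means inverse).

  after f': (1 5 3)
  after r': (2 5)
  after f': (1 5 2 3)
  after r: (1 2)(3 5)
  after f: (1 2 3)

f' r' f' r f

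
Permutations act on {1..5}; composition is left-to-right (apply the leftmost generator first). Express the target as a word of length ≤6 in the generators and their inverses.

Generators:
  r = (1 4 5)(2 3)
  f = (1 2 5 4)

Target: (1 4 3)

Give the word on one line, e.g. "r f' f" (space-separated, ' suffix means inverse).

  after f': (1 4 5 2)
  after f': (1 5)(2 4)
  after r: (2 5 4 3)
  after f': (1 4 3)

f' f' r f'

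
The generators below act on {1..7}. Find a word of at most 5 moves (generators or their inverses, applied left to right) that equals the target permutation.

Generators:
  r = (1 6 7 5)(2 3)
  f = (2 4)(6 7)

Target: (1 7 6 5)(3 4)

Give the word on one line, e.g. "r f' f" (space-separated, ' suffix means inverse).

  after f: (2 4)(6 7)
  after r: (1 6 5)(2 4 3)
  after f: (1 7 6 5)(3 4)
  after f: (1 6 5)(2 4 3)
  after f: (1 7 6 5)(3 4)

f r f f f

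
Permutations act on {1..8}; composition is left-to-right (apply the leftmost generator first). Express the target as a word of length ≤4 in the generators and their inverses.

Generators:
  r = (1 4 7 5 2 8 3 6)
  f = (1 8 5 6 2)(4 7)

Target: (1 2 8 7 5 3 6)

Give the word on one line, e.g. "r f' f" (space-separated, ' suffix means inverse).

f' r' f' r'

  after f': (1 2 6 5 8)(4 7)
  after r': (1 5 2 3 8 6 7)
  after f': (1 8 5 6 4 7 2 3)
  after r': (1 2 8 7 5 3 6)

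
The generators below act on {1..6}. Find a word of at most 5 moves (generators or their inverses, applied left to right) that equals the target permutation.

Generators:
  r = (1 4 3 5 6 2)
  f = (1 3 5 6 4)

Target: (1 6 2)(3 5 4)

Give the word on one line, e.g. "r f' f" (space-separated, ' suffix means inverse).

f' r r f

  after f': (1 4 6 5 3)
  after r: (1 3 4 2)
  after r: (1 5 6 2 4)
  after f: (1 6 2)(3 5 4)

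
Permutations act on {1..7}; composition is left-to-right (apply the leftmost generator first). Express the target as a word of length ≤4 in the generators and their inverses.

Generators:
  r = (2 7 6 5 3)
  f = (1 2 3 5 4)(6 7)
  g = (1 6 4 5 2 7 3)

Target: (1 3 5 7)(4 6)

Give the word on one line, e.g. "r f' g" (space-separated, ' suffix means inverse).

  after r: (2 7 6 5 3)
  after g': (1 3 5 7)(4 6)

r g'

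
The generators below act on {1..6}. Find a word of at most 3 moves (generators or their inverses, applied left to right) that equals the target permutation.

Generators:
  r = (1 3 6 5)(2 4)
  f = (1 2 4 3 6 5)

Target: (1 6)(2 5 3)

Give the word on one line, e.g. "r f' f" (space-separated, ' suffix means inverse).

f' r'

  after f': (1 5 6 3 4 2)
  after r': (1 6)(2 5 3)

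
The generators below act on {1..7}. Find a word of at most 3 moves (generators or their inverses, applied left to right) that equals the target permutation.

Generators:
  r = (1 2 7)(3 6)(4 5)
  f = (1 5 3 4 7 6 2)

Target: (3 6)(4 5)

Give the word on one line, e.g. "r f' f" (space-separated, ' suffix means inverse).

  after r': (1 7 2)(3 6)(4 5)
  after r': (1 2 7)
  after r': (3 6)(4 5)

r' r' r'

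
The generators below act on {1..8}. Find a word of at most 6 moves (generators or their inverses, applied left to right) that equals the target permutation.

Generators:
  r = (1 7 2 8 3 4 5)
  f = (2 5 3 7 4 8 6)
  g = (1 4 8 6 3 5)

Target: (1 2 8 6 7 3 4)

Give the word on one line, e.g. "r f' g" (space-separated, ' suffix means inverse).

g r f' g

  after g: (1 4 8 6 3 5)
  after r: (1 5 7 2 8 6 4 3)
  after f': (1 2 4 5 3)(6 7)
  after g: (1 2 8 6 7 3 4)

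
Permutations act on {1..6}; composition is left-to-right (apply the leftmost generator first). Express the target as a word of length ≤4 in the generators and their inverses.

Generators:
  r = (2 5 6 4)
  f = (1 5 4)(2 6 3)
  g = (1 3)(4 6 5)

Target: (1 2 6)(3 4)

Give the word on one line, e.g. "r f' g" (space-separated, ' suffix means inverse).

g r f g

  after g: (1 3)(4 6 5)
  after r: (1 3)(2 5)
  after f: (1 2 4)(3 5 6)
  after g: (1 2 6)(3 4)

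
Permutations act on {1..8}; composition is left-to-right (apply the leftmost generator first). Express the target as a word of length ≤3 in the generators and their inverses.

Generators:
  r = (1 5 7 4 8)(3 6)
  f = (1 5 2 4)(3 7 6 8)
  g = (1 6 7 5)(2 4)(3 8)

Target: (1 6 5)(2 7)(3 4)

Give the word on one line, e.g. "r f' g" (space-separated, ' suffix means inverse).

r' f r'

  after r': (1 8 4 7 5)(3 6)
  after f: (1 3 8)(2 4 6 7)
  after r': (1 6 5)(2 7)(3 4)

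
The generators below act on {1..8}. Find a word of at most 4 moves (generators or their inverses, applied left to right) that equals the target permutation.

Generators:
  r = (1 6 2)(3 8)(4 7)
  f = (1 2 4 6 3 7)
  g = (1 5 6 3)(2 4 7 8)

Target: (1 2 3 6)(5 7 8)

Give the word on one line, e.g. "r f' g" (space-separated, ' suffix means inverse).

r g' g' f

  after r: (1 6 2)(3 8)(4 7)
  after g': (1 5)(2 3 7)(6 8)
  after g': (2 6 7 8 5 3 4)
  after f: (1 2 3 6)(5 7 8)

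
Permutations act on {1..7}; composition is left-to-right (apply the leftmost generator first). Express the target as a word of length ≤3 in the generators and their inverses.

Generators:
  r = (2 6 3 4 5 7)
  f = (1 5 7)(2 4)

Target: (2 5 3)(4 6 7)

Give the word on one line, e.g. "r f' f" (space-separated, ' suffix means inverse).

r' r'

  after r': (2 7 5 4 3 6)
  after r': (2 5 3)(4 6 7)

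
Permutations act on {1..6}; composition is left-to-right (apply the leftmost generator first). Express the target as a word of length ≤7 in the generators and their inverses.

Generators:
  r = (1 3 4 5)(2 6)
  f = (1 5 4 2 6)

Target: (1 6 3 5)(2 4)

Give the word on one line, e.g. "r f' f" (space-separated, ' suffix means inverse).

  after f: (1 5 4 2 6)
  after r': (1 4 6 5 3)
  after r': (1 3 5)(2 6 4)
  after r': (3 4 6)
  after f': (1 6 3 5)(2 4)

f r' r' r' f'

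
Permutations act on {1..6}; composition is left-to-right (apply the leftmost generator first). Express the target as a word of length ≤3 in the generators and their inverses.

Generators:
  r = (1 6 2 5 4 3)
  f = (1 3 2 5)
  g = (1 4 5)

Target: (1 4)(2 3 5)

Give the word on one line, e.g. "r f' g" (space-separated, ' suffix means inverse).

f' g'

  after f': (1 5 2 3)
  after g': (1 4)(2 3 5)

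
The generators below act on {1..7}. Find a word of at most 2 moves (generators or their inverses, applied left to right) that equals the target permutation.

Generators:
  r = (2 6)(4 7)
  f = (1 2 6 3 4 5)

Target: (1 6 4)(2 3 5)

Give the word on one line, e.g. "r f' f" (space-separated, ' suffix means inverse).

f f

  after f: (1 2 6 3 4 5)
  after f: (1 6 4)(2 3 5)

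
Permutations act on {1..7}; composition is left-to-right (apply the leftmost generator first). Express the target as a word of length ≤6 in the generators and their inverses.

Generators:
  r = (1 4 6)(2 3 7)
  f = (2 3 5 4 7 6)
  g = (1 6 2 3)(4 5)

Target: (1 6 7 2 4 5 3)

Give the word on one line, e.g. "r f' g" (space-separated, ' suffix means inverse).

r' f' g' f

  after r': (1 6 4)(2 7 3)
  after f': (1 7 2 4)(3 6 5)
  after g': (1 7 6 4 3)(2 5)
  after f: (1 6 7 2 4 5 3)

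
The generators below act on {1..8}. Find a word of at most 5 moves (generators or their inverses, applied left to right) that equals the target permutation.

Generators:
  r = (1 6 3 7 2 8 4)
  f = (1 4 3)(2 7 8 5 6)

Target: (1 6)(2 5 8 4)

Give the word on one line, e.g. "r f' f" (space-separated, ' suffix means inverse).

f' f' r r

  after f': (1 3 4)(2 6 5 8 7)
  after f': (1 4 3)(2 5 7 6 8)
  after r: (2 5)(3 6 4 7)
  after r: (1 6)(2 5 8 4)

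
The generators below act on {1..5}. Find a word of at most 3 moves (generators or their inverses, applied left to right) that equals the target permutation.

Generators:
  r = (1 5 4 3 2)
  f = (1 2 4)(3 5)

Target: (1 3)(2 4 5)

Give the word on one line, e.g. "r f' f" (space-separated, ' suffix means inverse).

  after r: (1 5 4 3 2)
  after f': (1 3)(2 4 5)

r f'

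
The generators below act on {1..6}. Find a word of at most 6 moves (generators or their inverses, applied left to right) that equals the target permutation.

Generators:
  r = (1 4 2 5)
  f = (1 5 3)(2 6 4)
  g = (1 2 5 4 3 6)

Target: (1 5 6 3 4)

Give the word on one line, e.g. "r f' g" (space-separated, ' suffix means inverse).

r f g' f' f'

  after r: (1 4 2 5)
  after f: (1 2 3)(4 6)
  after g': (2 4 3 6 5)
  after f': (1 3 2 6)(4 5)
  after f': (1 5 6 3 4)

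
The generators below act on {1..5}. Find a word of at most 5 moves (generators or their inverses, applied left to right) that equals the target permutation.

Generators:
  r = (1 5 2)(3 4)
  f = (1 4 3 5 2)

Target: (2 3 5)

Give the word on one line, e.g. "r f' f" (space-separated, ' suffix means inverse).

r' f r f f

  after r': (1 2 5)(3 4)
  after f: (4 5)
  after r: (1 5 3 4 2)
  after f: (1 2 4)
  after f: (2 3 5)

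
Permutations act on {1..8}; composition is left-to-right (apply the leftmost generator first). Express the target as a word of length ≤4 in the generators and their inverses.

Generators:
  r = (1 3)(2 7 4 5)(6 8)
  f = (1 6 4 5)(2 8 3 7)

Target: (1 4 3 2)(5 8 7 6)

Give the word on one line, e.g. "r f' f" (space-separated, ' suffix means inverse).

r r f' f'

  after r: (1 3)(2 7 4 5)(6 8)
  after r: (2 4)(5 7)
  after f': (1 5 3 8 2 6)(4 7)
  after f': (1 4 3 2)(5 8 7 6)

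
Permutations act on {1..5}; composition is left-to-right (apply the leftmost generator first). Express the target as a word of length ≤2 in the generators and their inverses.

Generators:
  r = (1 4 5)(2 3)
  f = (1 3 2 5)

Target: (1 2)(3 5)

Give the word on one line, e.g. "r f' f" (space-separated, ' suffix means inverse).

  after f: (1 3 2 5)
  after f: (1 2)(3 5)

f f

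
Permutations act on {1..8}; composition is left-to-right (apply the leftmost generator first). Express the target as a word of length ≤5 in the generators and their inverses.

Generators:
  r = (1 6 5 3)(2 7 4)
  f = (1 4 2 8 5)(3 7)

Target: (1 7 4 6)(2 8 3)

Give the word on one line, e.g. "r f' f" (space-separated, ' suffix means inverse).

  after f': (1 5 8 2 4)(3 7)
  after r: (1 3 4 6 5 8 7)
  after f: (1 7 4 6)(2 8 3)

f' r f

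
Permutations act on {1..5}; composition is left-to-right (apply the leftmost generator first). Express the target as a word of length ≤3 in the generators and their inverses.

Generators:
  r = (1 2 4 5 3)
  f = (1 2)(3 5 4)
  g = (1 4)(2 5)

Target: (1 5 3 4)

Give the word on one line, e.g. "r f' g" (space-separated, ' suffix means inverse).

  after r': (1 3 5 4 2)
  after f: (1 5 3 4)

r' f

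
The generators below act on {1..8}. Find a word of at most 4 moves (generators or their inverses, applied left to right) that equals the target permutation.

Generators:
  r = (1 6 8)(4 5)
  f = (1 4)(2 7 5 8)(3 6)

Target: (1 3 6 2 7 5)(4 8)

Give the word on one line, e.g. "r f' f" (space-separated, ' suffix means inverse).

r f

  after r: (1 6 8)(4 5)
  after f: (1 3 6 2 7 5)(4 8)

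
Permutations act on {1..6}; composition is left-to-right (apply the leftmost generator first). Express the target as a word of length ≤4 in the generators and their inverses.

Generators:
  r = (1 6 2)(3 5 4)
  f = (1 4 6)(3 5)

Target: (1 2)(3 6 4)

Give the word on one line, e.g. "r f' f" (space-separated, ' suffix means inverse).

  after r': (1 2 6)(3 4 5)
  after f: (1 2)(3 6 4)

r' f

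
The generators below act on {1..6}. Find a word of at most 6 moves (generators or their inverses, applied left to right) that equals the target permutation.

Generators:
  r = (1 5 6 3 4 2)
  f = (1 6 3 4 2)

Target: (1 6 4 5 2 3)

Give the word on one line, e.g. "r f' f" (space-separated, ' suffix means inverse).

r' f r f r

  after r': (1 2 4 3 6 5)
  after f: (5 6)
  after r: (1 5 3 4 2)
  after f: (1 5 4)(2 6 3)
  after r: (1 6 4 5 2 3)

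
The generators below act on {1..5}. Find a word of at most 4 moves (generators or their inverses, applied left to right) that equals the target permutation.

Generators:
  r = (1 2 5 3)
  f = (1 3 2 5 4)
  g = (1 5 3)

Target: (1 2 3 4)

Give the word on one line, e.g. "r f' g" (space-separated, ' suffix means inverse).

r' f

  after r': (1 3 5 2)
  after f: (1 2 3 4)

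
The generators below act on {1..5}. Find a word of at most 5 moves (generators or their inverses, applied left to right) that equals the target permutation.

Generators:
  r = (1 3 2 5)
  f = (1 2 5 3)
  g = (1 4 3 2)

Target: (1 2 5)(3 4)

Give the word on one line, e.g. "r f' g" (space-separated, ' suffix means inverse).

g r g f g'

  after g: (1 4 3 2)
  after r: (1 4 2 3 5)
  after g: (1 3 5 4)
  after f: (2 5 4)
  after g': (1 2 5)(3 4)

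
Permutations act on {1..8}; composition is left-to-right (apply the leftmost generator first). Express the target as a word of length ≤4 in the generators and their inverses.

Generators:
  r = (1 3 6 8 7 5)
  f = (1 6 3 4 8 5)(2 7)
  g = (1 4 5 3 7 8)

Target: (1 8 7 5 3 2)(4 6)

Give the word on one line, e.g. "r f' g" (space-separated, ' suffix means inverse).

  after g': (1 8 7 3 5 4)
  after f': (1 4 5 3 8 2 7 6)
  after r: (1 4)(2 5 6 3 7 8)
  after f: (1 8 7 5 3 2)(4 6)

g' f' r f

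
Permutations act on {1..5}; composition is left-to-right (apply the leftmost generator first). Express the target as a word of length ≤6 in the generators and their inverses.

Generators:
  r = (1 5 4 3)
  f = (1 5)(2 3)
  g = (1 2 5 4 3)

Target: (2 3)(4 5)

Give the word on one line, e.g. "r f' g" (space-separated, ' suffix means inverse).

  after g': (1 3 4 5 2)
  after f': (1 2 5 3 4)
  after r: (1 2 4 5)
  after f: (1 3 2 4)
  after r: (2 3)(4 5)

g' f' r f r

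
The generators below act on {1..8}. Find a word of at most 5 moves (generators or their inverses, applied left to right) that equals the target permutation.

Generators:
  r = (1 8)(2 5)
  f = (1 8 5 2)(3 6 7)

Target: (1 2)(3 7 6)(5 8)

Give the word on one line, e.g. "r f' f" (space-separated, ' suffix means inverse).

r f f

  after r: (1 8)(2 5)
  after f: (1 5)(3 6 7)
  after f: (1 2)(3 7 6)(5 8)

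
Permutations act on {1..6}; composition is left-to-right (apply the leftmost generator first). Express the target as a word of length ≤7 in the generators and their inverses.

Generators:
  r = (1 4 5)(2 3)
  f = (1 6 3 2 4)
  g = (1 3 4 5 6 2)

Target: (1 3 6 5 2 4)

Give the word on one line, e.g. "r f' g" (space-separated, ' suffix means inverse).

  after r: (1 4 5)(2 3)
  after f': (1 2 6)(4 5)
  after f': (1 3 6 4 5 2)
  after r': (1 2 5 3 6)
  after r': (1 3 6 5 2 4)

r f' f' r' r'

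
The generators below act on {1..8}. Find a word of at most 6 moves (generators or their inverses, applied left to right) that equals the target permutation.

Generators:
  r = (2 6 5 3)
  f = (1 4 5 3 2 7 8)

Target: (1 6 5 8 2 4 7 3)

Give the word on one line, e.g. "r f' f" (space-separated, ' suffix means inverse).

f' f' f' r

  after f': (1 8 7 2 3 5 4)
  after f': (1 7 3 4 8 2 5)
  after f': (1 2 4 7 5 8 3)
  after r: (1 6 5 8 2 4 7 3)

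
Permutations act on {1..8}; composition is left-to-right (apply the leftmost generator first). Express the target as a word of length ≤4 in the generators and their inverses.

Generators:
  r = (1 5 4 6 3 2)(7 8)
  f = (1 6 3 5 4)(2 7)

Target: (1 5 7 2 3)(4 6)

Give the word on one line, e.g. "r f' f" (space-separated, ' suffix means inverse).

  after r': (1 2 3 6 4 5)(7 8)
  after r': (1 3 4)(2 6 5)
  after f: (1 5 7 2 3)(4 6)

r' r' f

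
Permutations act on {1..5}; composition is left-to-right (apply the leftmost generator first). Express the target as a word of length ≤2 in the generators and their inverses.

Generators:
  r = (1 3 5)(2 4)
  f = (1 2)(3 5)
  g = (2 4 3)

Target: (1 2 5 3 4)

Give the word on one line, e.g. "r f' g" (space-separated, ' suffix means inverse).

  after g': (2 3 4)
  after f: (1 2 5 3 4)

g' f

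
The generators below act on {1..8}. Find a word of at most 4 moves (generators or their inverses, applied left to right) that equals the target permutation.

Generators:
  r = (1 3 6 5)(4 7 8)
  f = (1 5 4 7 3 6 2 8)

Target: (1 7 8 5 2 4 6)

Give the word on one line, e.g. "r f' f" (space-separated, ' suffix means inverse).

r' f r' r'

  after r': (1 5 6 3)(4 8 7)
  after f: (1 4)(2 8 3 5)
  after r': (1 8)(2 7 4 5)(3 6)
  after r': (1 7 8 5 2 4 6)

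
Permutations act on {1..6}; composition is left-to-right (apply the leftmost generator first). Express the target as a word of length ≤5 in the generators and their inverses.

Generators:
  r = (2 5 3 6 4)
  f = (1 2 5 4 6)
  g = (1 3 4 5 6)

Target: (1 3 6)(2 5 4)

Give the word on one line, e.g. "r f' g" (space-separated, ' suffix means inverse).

r' g' r'

  after r': (2 4 6 3 5)
  after g': (1 6)(2 3 4 5)
  after r': (1 3 6)(2 5 4)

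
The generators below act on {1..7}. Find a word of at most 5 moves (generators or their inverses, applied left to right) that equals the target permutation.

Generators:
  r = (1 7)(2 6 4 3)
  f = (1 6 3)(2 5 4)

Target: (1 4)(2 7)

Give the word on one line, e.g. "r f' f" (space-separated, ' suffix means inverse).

f' r' f' r' f

  after f': (1 3 6)(2 4 5)
  after r': (1 4 5 3 2 6 7)
  after f': (1 5 6 7 3 4 2)
  after r': (1 5 2 7 4 3 6)
  after f: (1 4)(2 7)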